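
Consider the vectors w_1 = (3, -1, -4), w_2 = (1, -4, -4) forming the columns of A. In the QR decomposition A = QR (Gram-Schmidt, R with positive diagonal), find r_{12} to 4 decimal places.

r_{12} = 4.5107

w_1 = (3, -1, -4); ‖w_1‖ = 5.0990, so e_1 = (0.5883, -0.1961, -0.7845).
r_{12} = e_1·w_2 = 4.5107.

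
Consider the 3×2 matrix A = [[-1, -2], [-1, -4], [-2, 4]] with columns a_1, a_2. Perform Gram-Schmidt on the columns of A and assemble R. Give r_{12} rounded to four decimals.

a_1 = (-1, -1, -2); ‖a_1‖ = 2.4495, so e_1 = (-0.4082, -0.4082, -0.8165).
r_{12} = e_1·a_2 = -0.8165.

r_{12} = -0.8165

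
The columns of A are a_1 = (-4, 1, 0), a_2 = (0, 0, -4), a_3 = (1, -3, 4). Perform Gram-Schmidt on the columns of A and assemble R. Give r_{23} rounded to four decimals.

q_1 = a_1/‖a_1‖ = (-4, 1, 0)/4.1231 = (-0.9701, 0.2425, 0.0000).
r_{12} = q_1·a_2 = 0.0000.
u_2 = a_2 + 0.0000·q_1 = (0.0000, 0.0000, -4.0000).
‖u_2‖ = 4.0000, so q_2 = (0.0000, 0.0000, -1.0000).
r_{23} = q_2·a_3 = -4.0000.

r_{23} = -4.0000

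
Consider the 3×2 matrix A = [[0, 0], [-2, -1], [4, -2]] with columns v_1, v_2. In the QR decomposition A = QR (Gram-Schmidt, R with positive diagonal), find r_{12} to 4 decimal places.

v_1 = (0, -2, 4); ‖v_1‖ = 4.4721, so q_1 = (0.0000, -0.4472, 0.8944).
r_{12} = q_1·v_2 = -1.3416.

r_{12} = -1.3416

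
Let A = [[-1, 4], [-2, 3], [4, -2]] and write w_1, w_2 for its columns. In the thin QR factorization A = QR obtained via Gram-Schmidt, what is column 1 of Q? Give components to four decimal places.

w_1 = (-1, -2, 4); ‖w_1‖ = 4.5826, so e_1 = (-0.2182, -0.4364, 0.8729).

e_1 = (-0.2182, -0.4364, 0.8729)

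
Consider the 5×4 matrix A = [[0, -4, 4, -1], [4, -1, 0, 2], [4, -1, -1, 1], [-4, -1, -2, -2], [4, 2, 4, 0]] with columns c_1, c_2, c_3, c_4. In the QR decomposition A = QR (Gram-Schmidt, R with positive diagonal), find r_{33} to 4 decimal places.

r_{33} = 5.3882

c_1 = (0, 4, 4, -4, 4); ‖c_1‖ = 8.0000, so q_1 = (0.0000, 0.5000, 0.5000, -0.5000, 0.5000).
q_1·c_2 = 0.0000·(-4) + 0.5000·(-1) + 0.5000·(-1) + (-0.5000)·(-1) + 0.5000·2 = 0.5000.
u_2 = c_2 − 0.5000·q_1 = (-4.0000, -1.2500, -1.2500, -0.7500, 1.7500).
‖u_2‖ = 4.7697, so q_2 = (-0.8386, -0.2621, -0.2621, -0.1572, 0.3669).
q_1·c_3 = 0.0000·4 + 0.5000·0 + 0.5000·(-1) + (-0.5000)·(-2) + 0.5000·4 = 2.5000; q_2·c_3 = (-0.8386)·4 + (-0.2621)·0 + (-0.2621)·(-1) + (-0.1572)·(-2) + 0.3669·4 = -1.3104.
u_3 = c_3 − 2.5000·q_1 + 1.3104·q_2 = (2.9011, -1.5934, -2.5934, -0.9560, 3.2308).
r_{33} = ‖u_3‖ = 5.3882.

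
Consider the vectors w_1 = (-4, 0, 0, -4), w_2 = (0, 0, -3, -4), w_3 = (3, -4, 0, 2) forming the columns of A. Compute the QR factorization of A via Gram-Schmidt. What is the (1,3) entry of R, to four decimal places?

e_1 = w_1/‖w_1‖ = (-4, 0, 0, -4)/5.6569 = (-0.7071, 0.0000, 0.0000, -0.7071).
r_{13} = e_1·w_3 = -3.5355.

r_{13} = -3.5355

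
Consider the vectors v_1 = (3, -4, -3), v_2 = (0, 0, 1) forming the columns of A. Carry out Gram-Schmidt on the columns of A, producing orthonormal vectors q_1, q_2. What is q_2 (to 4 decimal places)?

q_2 = (0.3087, -0.4116, 0.8575)

v_1 = (3, -4, -3); ‖v_1‖ = 5.8310, so q_1 = (0.5145, -0.6860, -0.5145).
q_1·v_2 = 0.5145·0 + (-0.6860)·0 + (-0.5145)·1 = -0.5145.
u_2 = v_2 + 0.5145·q_1 = (0.2647, -0.3529, 0.7353).
‖u_2‖ = 0.8575, so q_2 = (0.3087, -0.4116, 0.8575).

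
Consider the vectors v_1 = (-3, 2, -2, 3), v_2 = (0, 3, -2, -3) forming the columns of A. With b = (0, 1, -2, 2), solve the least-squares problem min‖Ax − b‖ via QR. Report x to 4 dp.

e_1 = v_1/‖v_1‖ = (-3, 2, -2, 3)/5.0990 = (-0.5883, 0.3922, -0.3922, 0.5883).
r_{12} = e_1·v_2 = 0.1961.
u_2 = v_2 − 0.1961·e_1 = (0.1154, 2.9231, -1.9231, -3.1154).
‖u_2‖ = 4.6863, so e_2 = (0.0246, 0.6237, -0.4104, -0.6648).
Qᵀb = (2.3534, 0.1149).
Back-substitute: x_2 = 0.1149/4.6863 = 0.0245.
x_1 = (2.3534 − 0.1961·0.0245)/5.0990 = 0.4606.

x = (0.4606, 0.0245)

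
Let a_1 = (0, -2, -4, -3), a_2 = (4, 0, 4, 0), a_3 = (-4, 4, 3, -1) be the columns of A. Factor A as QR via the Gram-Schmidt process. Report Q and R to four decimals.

Q = [[0.0000, 0.8309, -0.3429], [-0.3714, -0.2292, 0.4443], [-0.7428, 0.3725, 0.3429], [-0.5571, -0.3438, -0.7533]], R = [[5.3852, -2.9711, -3.1568], [0.0000, 4.8138, -2.7794], [0.0000, 0.0000, 4.9305]]

a_1 = (0, -2, -4, -3); ‖a_1‖ = 5.3852, so q_1 = (0.0000, -0.3714, -0.7428, -0.5571).
q_1·a_2 = 0.0000·4 + (-0.3714)·0 + (-0.7428)·4 + (-0.5571)·0 = -2.9711.
u_2 = a_2 + 2.9711·q_1 = (4.0000, -1.1034, 1.7931, -1.6552).
‖u_2‖ = 4.8138, so q_2 = (0.8309, -0.2292, 0.3725, -0.3438).
q_1·a_3 = 0.0000·(-4) + (-0.3714)·4 + (-0.7428)·3 + (-0.5571)·(-1) = -3.1568; q_2·a_3 = 0.8309·(-4) + (-0.2292)·4 + 0.3725·3 + (-0.3438)·(-1) = -2.7794.
u_3 = a_3 + 3.1568·q_1 + 2.7794·q_2 = (-1.6905, 2.1905, 1.6905, -3.7143).
‖u_3‖ = 4.9305, so q_3 = (-0.3429, 0.4443, 0.3429, -0.7533).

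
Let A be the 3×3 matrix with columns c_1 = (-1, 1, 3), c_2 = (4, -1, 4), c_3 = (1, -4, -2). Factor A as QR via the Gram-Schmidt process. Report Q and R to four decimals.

Q = [[-0.3015, 0.8678, -0.3950], [0.3015, -0.3063, -0.9029], [0.9045, 0.3914, 0.1693]], R = [[3.3166, 2.1106, -3.3166], [0.0000, 5.3428, 1.3102], [0.0000, 0.0000, 2.8781]]

c_1 = (-1, 1, 3); ‖c_1‖ = 3.3166, so e_1 = (-0.3015, 0.3015, 0.9045).
e_1·c_2 = (-0.3015)·4 + 0.3015·(-1) + 0.9045·4 = 2.1106.
u_2 = c_2 − 2.1106·e_1 = (4.6364, -1.6364, 2.0909).
‖u_2‖ = 5.3428, so e_2 = (0.8678, -0.3063, 0.3914).
e_1·c_3 = (-0.3015)·1 + 0.3015·(-4) + 0.9045·(-2) = -3.3166; e_2·c_3 = 0.8678·1 + (-0.3063)·(-4) + 0.3914·(-2) = 1.3102.
u_3 = c_3 + 3.3166·e_1 − 1.3102·e_2 = (-1.1369, -2.5987, 0.4873).
‖u_3‖ = 2.8781, so e_3 = (-0.3950, -0.9029, 0.1693).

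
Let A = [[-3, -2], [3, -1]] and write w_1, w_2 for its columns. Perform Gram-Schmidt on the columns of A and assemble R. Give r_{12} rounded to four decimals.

r_{12} = 0.7071

w_1 = (-3, 3); ‖w_1‖ = 4.2426, so e_1 = (-0.7071, 0.7071).
r_{12} = e_1·w_2 = 0.7071.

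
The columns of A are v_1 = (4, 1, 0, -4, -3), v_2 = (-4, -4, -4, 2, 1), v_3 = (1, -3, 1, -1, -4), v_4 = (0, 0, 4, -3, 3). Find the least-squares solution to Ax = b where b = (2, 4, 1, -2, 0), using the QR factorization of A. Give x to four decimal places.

v_1 = (4, 1, 0, -4, -3); ‖v_1‖ = 6.4807, so e_1 = (0.6172, 0.1543, 0.0000, -0.6172, -0.4629).
e_1·v_2 = 0.6172·(-4) + 0.1543·(-4) + 0.0000·(-4) + (-0.6172)·2 + (-0.4629)·1 = -4.7834.
u_2 = v_2 + 4.7834·e_1 = (-1.0476, -3.2619, -4.0000, -0.9524, -1.2143).
‖u_2‖ = 5.4881, so e_2 = (-0.1909, -0.5944, -0.7289, -0.1735, -0.2213).
e_1·v_3 = 0.6172·1 + 0.1543·(-3) + 0.0000·1 + (-0.6172)·(-1) + (-0.4629)·(-4) = 2.6232; e_2·v_3 = (-0.1909)·1 + (-0.5944)·(-3) + (-0.7289)·1 + (-0.1735)·(-1) + (-0.2213)·(-4) = 1.9219.
u_3 = v_3 − 2.6232·e_1 − 1.9219·e_2 = (-0.2522, -2.2625, 2.4008, 0.9526, -2.3605).
‖u_3‖ = 4.1744, so e_3 = (-0.0604, -0.5420, 0.5751, 0.2282, -0.5655).
e_1·v_4 = 0.6172·0 + 0.1543·0 + 0.0000·4 + (-0.6172)·(-3) + (-0.4629)·3 = 0.4629; e_2·v_4 = (-0.1909)·0 + (-0.5944)·0 + (-0.7289)·4 + (-0.1735)·(-3) + (-0.2213)·3 = -3.0586; e_3·v_4 = (-0.0604)·0 + (-0.5420)·0 + 0.5751·4 + 0.2282·(-3) + (-0.5655)·3 = -0.0805.
u_4 = v_4 − 0.4629·e_1 + 3.0586·e_2 + 0.0805·e_3 = (-0.8744, -1.9329, 1.8170, -3.2267, 2.4920).
‖u_4‖ = 4.9421, so e_4 = (-0.1769, -0.3911, 0.3677, -0.6529, 0.5042).
Qᵀb = (3.0861, -3.1410, -2.1700, -0.2449).
Back-substitute: x_4 = -0.2449/4.9421 = -0.0495.
x_3 = (-2.1700 + 0.0805·(-0.0495))/4.1744 = -0.5208.
x_2 = (-3.1410 − 1.9219·(-0.5208) + 3.0586·(-0.0495))/5.4881 = -0.4176.
x_1 = (3.0861 + 4.7834·(-0.4176) − 2.6232·(-0.5208) − 0.4629·(-0.0495))/6.4807 = 0.3823.

x = (0.3823, -0.4176, -0.5208, -0.0495)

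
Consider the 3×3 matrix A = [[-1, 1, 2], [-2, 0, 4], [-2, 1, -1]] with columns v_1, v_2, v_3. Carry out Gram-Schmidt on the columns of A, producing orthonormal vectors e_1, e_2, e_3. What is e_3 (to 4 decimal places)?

e_1 = v_1/‖v_1‖ = (-1, -2, -2)/3.0000 = (-0.3333, -0.6667, -0.6667).
r_{12} = e_1·v_2 = -1.0000.
u_2 = v_2 + 1.0000·e_1 = (0.6667, -0.6667, 0.3333).
‖u_2‖ = 1.0000, so e_2 = (0.6667, -0.6667, 0.3333).
r_{13} = e_1·v_3 = -2.6667; r_{23} = e_2·v_3 = -1.6667.
u_3 = v_3 + 2.6667·e_1 + 1.6667·e_2 = (2.2222, 1.1111, -2.2222).
‖u_3‖ = 3.3333, so e_3 = (0.6667, 0.3333, -0.6667).

e_3 = (0.6667, 0.3333, -0.6667)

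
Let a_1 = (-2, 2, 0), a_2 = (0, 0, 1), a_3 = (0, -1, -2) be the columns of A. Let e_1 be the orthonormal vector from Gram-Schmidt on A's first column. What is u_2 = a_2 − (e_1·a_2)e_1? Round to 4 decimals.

u_2 = (0.0000, 0.0000, 1.0000)

a_1 = (-2, 2, 0); ‖a_1‖ = 2.8284, so e_1 = (-0.7071, 0.7071, 0.0000).
e_1·a_2 = (-0.7071)·0 + 0.7071·0 + 0.0000·1 = 0.0000.
u_2 = a_2 + 0.0000·e_1 = (0.0000, 0.0000, 1.0000).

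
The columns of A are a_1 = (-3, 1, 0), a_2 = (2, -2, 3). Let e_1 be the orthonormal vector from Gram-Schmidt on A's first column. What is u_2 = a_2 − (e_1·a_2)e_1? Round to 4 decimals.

u_2 = (-0.4000, -1.2000, 3.0000)

a_1 = (-3, 1, 0); ‖a_1‖ = 3.1623, so e_1 = (-0.9487, 0.3162, 0.0000).
e_1·a_2 = (-0.9487)·2 + 0.3162·(-2) + 0.0000·3 = -2.5298.
u_2 = a_2 + 2.5298·e_1 = (-0.4000, -1.2000, 3.0000).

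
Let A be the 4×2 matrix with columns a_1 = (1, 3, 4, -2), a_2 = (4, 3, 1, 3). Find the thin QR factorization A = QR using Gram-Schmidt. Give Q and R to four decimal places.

a_1 = (1, 3, 4, -2); ‖a_1‖ = 5.4772, so q_1 = (0.1826, 0.5477, 0.7303, -0.3651).
q_1·a_2 = 0.1826·4 + 0.5477·3 + 0.7303·1 + (-0.3651)·3 = 2.0083.
u_2 = a_2 − 2.0083·q_1 = (3.6333, 1.9000, -0.4667, 3.7333).
‖u_2‖ = 5.5648, so q_2 = (0.6529, 0.3414, -0.0839, 0.6709).

Q = [[0.1826, 0.6529], [0.5477, 0.3414], [0.7303, -0.0839], [-0.3651, 0.6709]], R = [[5.4772, 2.0083], [0.0000, 5.5648]]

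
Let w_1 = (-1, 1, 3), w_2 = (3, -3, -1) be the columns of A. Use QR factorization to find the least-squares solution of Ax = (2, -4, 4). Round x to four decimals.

x = (1.8750, 1.6250)

e_1 = w_1/‖w_1‖ = (-1, 1, 3)/3.3166 = (-0.3015, 0.3015, 0.9045).
r_{12} = e_1·w_2 = -2.7136.
u_2 = w_2 + 2.7136·e_1 = (2.1818, -2.1818, 1.4545).
‖u_2‖ = 3.4112, so e_2 = (0.6396, -0.6396, 0.4264).
Qᵀb = (1.8091, 5.5432).
Back-substitute: x_2 = 5.5432/3.4112 = 1.6250.
x_1 = (1.8091 + 2.7136·1.6250)/3.3166 = 1.8750.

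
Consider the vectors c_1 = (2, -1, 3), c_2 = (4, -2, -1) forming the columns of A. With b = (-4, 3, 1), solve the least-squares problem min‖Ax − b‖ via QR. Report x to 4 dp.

x = (-0.0286, -1.0857)

c_1 = (2, -1, 3); ‖c_1‖ = 3.7417, so q_1 = (0.5345, -0.2673, 0.8018).
q_1·c_2 = 0.5345·4 + (-0.2673)·(-2) + 0.8018·(-1) = 1.8708.
u_2 = c_2 − 1.8708·q_1 = (3.0000, -1.5000, -2.5000).
‖u_2‖ = 4.1833, so q_2 = (0.7171, -0.3586, -0.5976).
Qᵀb = (-2.1381, -4.5419).
Back-substitute: x_2 = -4.5419/4.1833 = -1.0857.
x_1 = (-2.1381 − 1.8708·(-1.0857))/3.7417 = -0.0286.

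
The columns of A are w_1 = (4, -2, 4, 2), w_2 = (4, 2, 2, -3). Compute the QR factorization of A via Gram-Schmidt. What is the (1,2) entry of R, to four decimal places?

w_1 = (4, -2, 4, 2); ‖w_1‖ = 6.3246, so e_1 = (0.6325, -0.3162, 0.6325, 0.3162).
r_{12} = e_1·w_2 = 2.2136.

r_{12} = 2.2136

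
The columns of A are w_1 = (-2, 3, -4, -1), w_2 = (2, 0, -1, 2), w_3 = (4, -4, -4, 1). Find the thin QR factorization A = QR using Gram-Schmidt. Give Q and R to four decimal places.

w_1 = (-2, 3, -4, -1); ‖w_1‖ = 5.4772, so e_1 = (-0.3651, 0.5477, -0.7303, -0.1826).
e_1·w_2 = (-0.3651)·2 + 0.5477·0 + (-0.7303)·(-1) + (-0.1826)·2 = -0.3651.
u_2 = w_2 + 0.3651·e_1 = (1.8667, 0.2000, -1.2667, 1.9333).
‖u_2‖ = 2.9777, so e_2 = (0.6269, 0.0672, -0.4254, 0.6493).
e_1·w_3 = (-0.3651)·4 + 0.5477·(-4) + (-0.7303)·(-4) + (-0.1826)·1 = -0.9129; e_2·w_3 = 0.6269·4 + 0.0672·(-4) + (-0.4254)·(-4) + 0.6493·1 = 4.5897.
u_3 = w_3 + 0.9129·e_1 − 4.5897·e_2 = (0.7895, -3.8083, -2.7143, -2.1466).
‖u_3‖ = 5.2059, so e_3 = (0.1516, -0.7315, -0.5214, -0.4123).

Q = [[-0.3651, 0.6269, 0.1516], [0.5477, 0.0672, -0.7315], [-0.7303, -0.4254, -0.5214], [-0.1826, 0.6493, -0.4123]], R = [[5.4772, -0.3651, -0.9129], [0.0000, 2.9777, 4.5897], [0.0000, 0.0000, 5.2059]]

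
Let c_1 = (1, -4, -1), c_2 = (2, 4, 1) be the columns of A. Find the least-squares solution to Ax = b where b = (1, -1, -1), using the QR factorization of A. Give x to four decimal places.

e_1 = c_1/‖c_1‖ = (1, -4, -1)/4.2426 = (0.2357, -0.9428, -0.2357).
r_{12} = e_1·c_2 = -3.5355.
u_2 = c_2 + 3.5355·e_1 = (2.8333, 0.6667, 0.1667).
‖u_2‖ = 2.9155, so e_2 = (0.9718, 0.2287, 0.0572).
Qᵀb = (1.4142, 0.6860).
Back-substitute: x_2 = 0.6860/2.9155 = 0.2353.
x_1 = (1.4142 + 3.5355·0.2353)/4.2426 = 0.5294.

x = (0.5294, 0.2353)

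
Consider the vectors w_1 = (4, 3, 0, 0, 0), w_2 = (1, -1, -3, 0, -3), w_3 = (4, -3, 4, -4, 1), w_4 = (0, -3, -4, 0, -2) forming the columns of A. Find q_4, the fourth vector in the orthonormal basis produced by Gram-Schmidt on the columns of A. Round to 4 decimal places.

q_4 = (0.2363, -0.3151, -0.5470, 0.1083, 0.7308)

w_1 = (4, 3, 0, 0, 0); ‖w_1‖ = 5.0000, so q_1 = (0.8000, 0.6000, 0.0000, 0.0000, 0.0000).
q_1·w_2 = 0.8000·1 + 0.6000·(-1) + 0.0000·(-3) + 0.0000·0 + 0.0000·(-3) = 0.2000.
u_2 = w_2 − 0.2000·q_1 = (0.8400, -1.1200, -3.0000, 0.0000, -3.0000).
‖u_2‖ = 4.4677, so q_2 = (0.1880, -0.2507, -0.6715, 0.0000, -0.6715).
q_1·w_3 = 0.8000·4 + 0.6000·(-3) + 0.0000·4 + 0.0000·(-4) + 0.0000·1 = 1.4000; q_2·w_3 = 0.1880·4 + (-0.2507)·(-3) + (-0.6715)·4 + 0.0000·(-4) + (-0.6715)·1 = -1.8533.
u_3 = w_3 − 1.4000·q_1 + 1.8533·q_2 = (3.2285, -4.3046, 2.7555, -4.0000, -0.2445).
‖u_3‖ = 7.2529, so q_3 = (0.4451, -0.5935, 0.3799, -0.5515, -0.0337).
q_1·w_4 = 0.8000·0 + 0.6000·(-3) + 0.0000·(-4) + 0.0000·0 + 0.0000·(-2) = -1.8000; q_2·w_4 = 0.1880·0 + (-0.2507)·(-3) + (-0.6715)·(-4) + 0.0000·0 + (-0.6715)·(-2) = 4.7810; q_3·w_4 = 0.4451·0 + (-0.5935)·(-3) + 0.3799·(-4) + (-0.5515)·0 + (-0.0337)·(-2) = 0.3282.
u_4 = w_4 + 1.8000·q_1 − 4.7810·q_2 − 0.3282·q_3 = (0.3950, -0.5266, -0.9143, 0.1810, 1.2215).
‖u_4‖ = 1.6715, so q_4 = (0.2363, -0.3151, -0.5470, 0.1083, 0.7308).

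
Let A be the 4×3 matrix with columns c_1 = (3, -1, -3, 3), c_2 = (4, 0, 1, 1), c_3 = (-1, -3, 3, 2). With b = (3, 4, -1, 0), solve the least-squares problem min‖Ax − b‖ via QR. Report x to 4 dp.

x = (-0.1189, 0.7365, -0.8301)

q_1 = c_1/‖c_1‖ = (3, -1, -3, 3)/5.2915 = (0.5669, -0.1890, -0.5669, 0.5669).
r_{12} = q_1·c_2 = 2.2678.
u_2 = c_2 − 2.2678·q_1 = (2.7143, 0.4286, 2.2857, -0.2857).
‖u_2‖ = 3.5857, so q_2 = (0.7570, 0.1195, 0.6375, -0.0797).
r_{13} = q_1·c_3 = -0.5669; r_{23} = q_2·c_3 = 0.6375.
u_3 = c_3 + 0.5669·q_1 − 0.6375·q_2 = (-1.1611, -3.1833, 2.2722, 2.3722).
‖u_3‖ = 4.7193, so q_3 = (-0.2460, -0.6745, 0.4815, 0.5027).
Qᵀb = (1.5119, 2.1116, -3.9177).
Back-substitute: x_3 = -3.9177/4.7193 = -0.8301.
x_2 = (2.1116 − 0.6375·(-0.8301))/3.5857 = 0.7365.
x_1 = (1.5119 − 2.2678·0.7365 + 0.5669·(-0.8301))/5.2915 = -0.1189.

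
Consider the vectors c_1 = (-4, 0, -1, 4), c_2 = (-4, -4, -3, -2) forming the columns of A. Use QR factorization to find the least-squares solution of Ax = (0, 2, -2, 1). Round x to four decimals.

x = (0.2302, -0.1452)

c_1 = (-4, 0, -1, 4); ‖c_1‖ = 5.7446, so e_1 = (-0.6963, 0.0000, -0.1741, 0.6963).
e_1·c_2 = (-0.6963)·(-4) + 0.0000·(-4) + (-0.1741)·(-3) + 0.6963·(-2) = 1.9149.
u_2 = c_2 − 1.9149·e_1 = (-2.6667, -4.0000, -2.6667, -3.3333).
‖u_2‖ = 6.4291, so e_2 = (-0.4148, -0.6222, -0.4148, -0.5185).
Qᵀb = (1.0445, -0.9333).
Back-substitute: x_2 = -0.9333/6.4291 = -0.1452.
x_1 = (1.0445 − 1.9149·(-0.1452))/5.7446 = 0.2302.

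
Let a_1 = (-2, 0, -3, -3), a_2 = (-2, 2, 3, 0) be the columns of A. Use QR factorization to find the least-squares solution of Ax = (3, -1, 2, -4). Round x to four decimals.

x = (-0.0287, -0.1261)

e_1 = a_1/‖a_1‖ = (-2, 0, -3, -3)/4.6904 = (-0.4264, 0.0000, -0.6396, -0.6396).
r_{12} = e_1·a_2 = -1.0660.
u_2 = a_2 + 1.0660·e_1 = (-2.4545, 2.0000, 2.3182, -0.6818).
‖u_2‖ = 3.9829, so e_2 = (-0.6163, 0.5021, 0.5820, -0.1712).
Qᵀb = (0.0000, -0.5021).
Back-substitute: x_2 = -0.5021/3.9829 = -0.1261.
x_1 = (0.0000 + 1.0660·(-0.1261))/4.6904 = -0.0287.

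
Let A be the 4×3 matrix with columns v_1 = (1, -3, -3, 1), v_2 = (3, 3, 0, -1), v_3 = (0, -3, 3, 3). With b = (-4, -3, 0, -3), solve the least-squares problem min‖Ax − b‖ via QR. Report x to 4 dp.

x = (-0.3155, -1.4479, -0.6085)

v_1 = (1, -3, -3, 1); ‖v_1‖ = 4.4721, so e_1 = (0.2236, -0.6708, -0.6708, 0.2236).
e_1·v_2 = 0.2236·3 + (-0.6708)·3 + (-0.6708)·0 + 0.2236·(-1) = -1.5652.
u_2 = v_2 + 1.5652·e_1 = (3.3500, 1.9500, -1.0500, -0.6500).
‖u_2‖ = 4.0682, so e_2 = (0.8235, 0.4793, -0.2581, -0.1598).
e_1·v_3 = 0.2236·0 + (-0.6708)·(-3) + (-0.6708)·3 + 0.2236·3 = 0.6708; e_2·v_3 = 0.8235·0 + 0.4793·(-3) + (-0.2581)·3 + (-0.1598)·3 = -2.6916.
u_3 = v_3 − 0.6708·e_1 + 2.6916·e_2 = (2.0665, -1.2598, 2.7553, 2.4199).
‖u_3‖ = 4.3938, so e_3 = (0.4703, -0.2867, 0.6271, 0.5508).
Qᵀb = (0.4472, -4.2525, -2.6734).
Back-substitute: x_3 = -2.6734/4.3938 = -0.6085.
x_2 = (-4.2525 + 2.6916·(-0.6085))/4.0682 = -1.4479.
x_1 = (0.4472 + 1.5652·(-1.4479) − 0.6708·(-0.6085))/4.4721 = -0.3155.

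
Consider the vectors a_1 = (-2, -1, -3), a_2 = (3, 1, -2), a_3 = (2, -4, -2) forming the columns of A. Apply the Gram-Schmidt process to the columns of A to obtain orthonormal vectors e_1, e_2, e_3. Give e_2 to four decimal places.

a_1 = (-2, -1, -3); ‖a_1‖ = 3.7417, so e_1 = (-0.5345, -0.2673, -0.8018).
e_1·a_2 = (-0.5345)·3 + (-0.2673)·1 + (-0.8018)·(-2) = -0.2673.
u_2 = a_2 + 0.2673·e_1 = (2.8571, 0.9286, -2.2143).
‖u_2‖ = 3.7321, so e_2 = (0.7656, 0.2488, -0.5933).

e_2 = (0.7656, 0.2488, -0.5933)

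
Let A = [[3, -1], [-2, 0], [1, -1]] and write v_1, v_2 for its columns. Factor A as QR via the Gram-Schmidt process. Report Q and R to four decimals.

v_1 = (3, -2, 1); ‖v_1‖ = 3.7417, so q_1 = (0.8018, -0.5345, 0.2673).
q_1·v_2 = 0.8018·(-1) + (-0.5345)·0 + 0.2673·(-1) = -1.0690.
u_2 = v_2 + 1.0690·q_1 = (-0.1429, -0.5714, -0.7143).
‖u_2‖ = 0.9258, so q_2 = (-0.1543, -0.6172, -0.7715).

Q = [[0.8018, -0.1543], [-0.5345, -0.6172], [0.2673, -0.7715]], R = [[3.7417, -1.0690], [0.0000, 0.9258]]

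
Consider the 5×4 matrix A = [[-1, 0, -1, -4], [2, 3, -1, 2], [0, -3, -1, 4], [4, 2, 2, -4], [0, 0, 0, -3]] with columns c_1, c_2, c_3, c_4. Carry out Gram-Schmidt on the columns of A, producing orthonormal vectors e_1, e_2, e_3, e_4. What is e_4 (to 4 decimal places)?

c_1 = (-1, 2, 0, 4, 0); ‖c_1‖ = 4.5826, so e_1 = (-0.2182, 0.4364, 0.0000, 0.8729, 0.0000).
e_1·c_2 = (-0.2182)·0 + 0.4364·3 + 0.0000·(-3) + 0.8729·2 + 0.0000·0 = 3.0551.
u_2 = c_2 − 3.0551·e_1 = (0.6667, 1.6667, -3.0000, -0.6667, 0.0000).
‖u_2‖ = 3.5590, so e_2 = (0.1873, 0.4683, -0.8429, -0.1873, 0.0000).
e_1·c_3 = (-0.2182)·(-1) + 0.4364·(-1) + 0.0000·(-1) + 0.8729·2 + 0.0000·0 = 1.5275; e_2·c_3 = 0.1873·(-1) + 0.4683·(-1) + (-0.8429)·(-1) + (-0.1873)·2 + 0.0000·0 = -0.1873.
u_3 = c_3 − 1.5275·e_1 + 0.1873·e_2 = (-0.6316, -1.5789, -1.1579, 0.6316, 0.0000).
‖u_3‖ = 2.1521, so e_3 = (-0.2935, -0.7337, -0.5380, 0.2935, 0.0000).
e_1·c_4 = (-0.2182)·(-4) + 0.4364·2 + 0.0000·4 + 0.8729·(-4) + 0.0000·(-3) = -1.7457; e_2·c_4 = 0.1873·(-4) + 0.4683·2 + (-0.8429)·4 + (-0.1873)·(-4) + 0.0000·(-3) = -2.4351; e_3·c_4 = (-0.2935)·(-4) + (-0.7337)·2 + (-0.5380)·4 + 0.2935·(-4) + 0.0000·(-3) = -3.6195.
u_4 = c_4 + 1.7457·e_1 + 2.4351·e_2 + 3.6195·e_3 = (-4.9870, 1.2468, 0.0000, -1.8701, -3.0000).
‖u_4‖ = 6.2388, so e_4 = (-0.7994, 0.1998, 0.0000, -0.2998, -0.4809).

e_4 = (-0.7994, 0.1998, 0.0000, -0.2998, -0.4809)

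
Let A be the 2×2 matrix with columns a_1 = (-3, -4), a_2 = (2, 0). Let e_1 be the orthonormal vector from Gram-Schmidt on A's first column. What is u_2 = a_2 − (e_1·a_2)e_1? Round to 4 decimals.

a_1 = (-3, -4); ‖a_1‖ = 5.0000, so e_1 = (-0.6000, -0.8000).
e_1·a_2 = (-0.6000)·2 + (-0.8000)·0 = -1.2000.
u_2 = a_2 + 1.2000·e_1 = (1.2800, -0.9600).

u_2 = (1.2800, -0.9600)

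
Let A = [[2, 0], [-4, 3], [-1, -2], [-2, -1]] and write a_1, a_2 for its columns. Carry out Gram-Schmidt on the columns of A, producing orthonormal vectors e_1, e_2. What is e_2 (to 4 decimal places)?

a_1 = (2, -4, -1, -2); ‖a_1‖ = 5.0000, so e_1 = (0.4000, -0.8000, -0.2000, -0.4000).
e_1·a_2 = 0.4000·0 + (-0.8000)·3 + (-0.2000)·(-2) + (-0.4000)·(-1) = -1.6000.
u_2 = a_2 + 1.6000·e_1 = (0.6400, 1.7200, -2.3200, -1.6400).
‖u_2‖ = 3.3823, so e_2 = (0.1892, 0.5085, -0.6859, -0.4849).

e_2 = (0.1892, 0.5085, -0.6859, -0.4849)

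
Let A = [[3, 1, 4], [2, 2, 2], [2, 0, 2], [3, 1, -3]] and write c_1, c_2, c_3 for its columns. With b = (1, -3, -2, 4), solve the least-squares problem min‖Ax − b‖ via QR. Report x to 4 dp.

x = (0.9084, -1.1145, -0.6794)

e_1 = c_1/‖c_1‖ = (3, 2, 2, 3)/5.0990 = (0.5883, 0.3922, 0.3922, 0.5883).
r_{12} = e_1·c_2 = 1.9612.
u_2 = c_2 − 1.9612·e_1 = (-0.1538, 1.2308, -0.7692, -0.1538).
‖u_2‖ = 1.4676, so e_2 = (-0.1048, 0.8386, -0.5241, -0.1048).
r_{13} = e_1·c_3 = 2.1573; r_{23} = e_2·c_3 = 0.5241.
u_3 = c_3 − 2.1573·e_1 − 0.5241·e_2 = (2.7857, 0.7143, 1.4286, -4.2143).
‖u_3‖ = 5.2982, so e_3 = (0.5258, 0.1348, 0.2696, -0.7954).
Qᵀb = (0.9806, -1.9917, -3.5996).
Back-substitute: x_3 = -3.5996/5.2982 = -0.6794.
x_2 = (-1.9917 − 0.5241·(-0.6794))/1.4676 = -1.1145.
x_1 = (0.9806 − 1.9612·(-1.1145) − 2.1573·(-0.6794))/5.0990 = 0.9084.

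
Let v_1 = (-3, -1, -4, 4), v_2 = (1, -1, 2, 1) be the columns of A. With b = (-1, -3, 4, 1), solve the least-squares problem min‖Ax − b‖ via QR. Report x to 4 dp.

x = (0.0930, 1.6512)

v_1 = (-3, -1, -4, 4); ‖v_1‖ = 6.4807, so e_1 = (-0.4629, -0.1543, -0.6172, 0.6172).
e_1·v_2 = (-0.4629)·1 + (-0.1543)·(-1) + (-0.6172)·2 + 0.6172·1 = -0.9258.
u_2 = v_2 + 0.9258·e_1 = (0.5714, -1.1429, 1.4286, 1.5714).
‖u_2‖ = 2.4785, so e_2 = (0.2306, -0.4611, 0.5764, 0.6340).
Qᵀb = (-0.9258, 4.0924).
Back-substitute: x_2 = 4.0924/2.4785 = 1.6512.
x_1 = (-0.9258 + 0.9258·1.6512)/6.4807 = 0.0930.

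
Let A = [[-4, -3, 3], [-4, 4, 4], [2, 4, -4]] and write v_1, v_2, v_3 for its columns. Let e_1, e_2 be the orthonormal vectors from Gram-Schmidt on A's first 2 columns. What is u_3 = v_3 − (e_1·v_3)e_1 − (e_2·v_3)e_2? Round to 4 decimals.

e_1 = v_1/‖v_1‖ = (-4, -4, 2)/6.0000 = (-0.6667, -0.6667, 0.3333).
r_{12} = e_1·v_2 = 0.6667.
u_2 = v_2 − 0.6667·e_1 = (-2.5556, 4.4444, 3.7778).
‖u_2‖ = 6.3683, so e_2 = (-0.4013, 0.6979, 0.5932).
r_{13} = e_1·v_3 = -6.0000; r_{23} = e_2·v_3 = -0.7851.
u_3 = v_3 + 6.0000·e_1 + 0.7851·e_2 = (-1.3151, 0.5479, -1.5342).

u_3 = (-1.3151, 0.5479, -1.5342)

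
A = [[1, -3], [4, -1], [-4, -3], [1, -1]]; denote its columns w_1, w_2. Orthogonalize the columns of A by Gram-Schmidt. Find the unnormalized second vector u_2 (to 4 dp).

w_1 = (1, 4, -4, 1); ‖w_1‖ = 5.8310, so q_1 = (0.1715, 0.6860, -0.6860, 0.1715).
q_1·w_2 = 0.1715·(-3) + 0.6860·(-1) + (-0.6860)·(-3) + 0.1715·(-1) = 0.6860.
u_2 = w_2 − 0.6860·q_1 = (-3.1176, -1.4706, -2.5294, -1.1176).

u_2 = (-3.1176, -1.4706, -2.5294, -1.1176)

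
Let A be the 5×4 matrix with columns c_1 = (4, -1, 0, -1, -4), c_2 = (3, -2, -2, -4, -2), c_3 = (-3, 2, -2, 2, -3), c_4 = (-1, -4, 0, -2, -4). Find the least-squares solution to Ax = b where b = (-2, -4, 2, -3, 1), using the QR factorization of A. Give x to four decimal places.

q_1 = c_1/‖c_1‖ = (4, -1, 0, -1, -4)/5.8310 = (0.6860, -0.1715, 0.0000, -0.1715, -0.6860).
r_{12} = q_1·c_2 = 4.4590.
u_2 = c_2 − 4.4590·q_1 = (-0.0588, -1.2353, -2.0000, -3.2353, 1.0588).
‖u_2‖ = 4.1373, so q_2 = (-0.0142, -0.2986, -0.4834, -0.7820, 0.2559).
r_{13} = q_1·c_3 = -0.6860; r_{23} = q_2·c_3 = -1.9194.
u_3 = c_3 + 0.6860·q_1 + 1.9194·q_2 = (-2.5567, 1.3093, -2.9278, 0.3814, -2.9794).
‖u_3‖ = 5.0838, so q_3 = (-0.5029, 0.2575, -0.5759, 0.0750, -0.5861).
r_{14} = q_1·c_4 = 3.0870; r_{24} = q_2·c_4 = 1.7488; r_{34} = q_3·c_4 = 1.6669.
u_4 = c_4 − 3.0870·q_1 − 1.7488·q_2 − 1.6669·q_3 = (-2.2545, -3.3777, 1.8053, -0.2282, -1.3530).
‖u_4‖ = 4.6512, so q_4 = (-0.4847, -0.7262, 0.3881, -0.0491, -0.2909).
Qᵀb = (-0.8575, 2.8578, -1.9873, 4.5068).
Back-substitute: x_4 = 4.5068/4.6512 = 0.9690.
x_3 = (-1.9873 − 1.6669·0.9690)/5.0838 = -0.7086.
x_2 = (2.8578 + 1.9194·(-0.7086) − 1.7488·0.9690)/4.1373 = -0.0476.
x_1 = (-0.8575 − 4.4590·(-0.0476) + 0.6860·(-0.7086) − 3.0870·0.9690)/5.8310 = -0.7070.

x = (-0.7070, -0.0476, -0.7086, 0.9690)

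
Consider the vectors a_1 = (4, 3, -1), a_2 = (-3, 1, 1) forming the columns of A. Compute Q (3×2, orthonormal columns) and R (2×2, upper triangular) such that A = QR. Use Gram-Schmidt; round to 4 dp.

q_1 = a_1/‖a_1‖ = (4, 3, -1)/5.0990 = (0.7845, 0.5883, -0.1961).
r_{12} = q_1·a_2 = -1.9612.
u_2 = a_2 + 1.9612·q_1 = (-1.4615, 2.1538, 0.6154).
‖u_2‖ = 2.6747, so q_2 = (-0.5464, 0.8053, 0.2301).

Q = [[0.7845, -0.5464], [0.5883, 0.8053], [-0.1961, 0.2301]], R = [[5.0990, -1.9612], [0.0000, 2.6747]]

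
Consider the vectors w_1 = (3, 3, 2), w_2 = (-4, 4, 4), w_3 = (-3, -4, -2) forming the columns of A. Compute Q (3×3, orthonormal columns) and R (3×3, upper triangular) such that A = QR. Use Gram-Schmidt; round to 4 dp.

w_1 = (3, 3, 2); ‖w_1‖ = 4.6904, so e_1 = (0.6396, 0.6396, 0.4264).
e_1·w_2 = 0.6396·(-4) + 0.6396·4 + 0.4264·4 = 1.7056.
u_2 = w_2 − 1.7056·e_1 = (-5.0909, 2.9091, 3.2727).
‖u_2‖ = 6.7150, so e_2 = (-0.7581, 0.4332, 0.4874).
e_1·w_3 = 0.6396·(-3) + 0.6396·(-4) + 0.4264·(-2) = -5.3300; e_2·w_3 = (-0.7581)·(-3) + 0.4332·(-4) + 0.4874·(-2) = -0.4332.
u_3 = w_3 + 5.3300·e_1 + 0.4332·e_2 = (0.0806, -0.4032, 0.4839).
‖u_3‖ = 0.6350, so e_3 = (0.1270, -0.6350, 0.7620).

Q = [[0.6396, -0.7581, 0.1270], [0.6396, 0.4332, -0.6350], [0.4264, 0.4874, 0.7620]], R = [[4.6904, 1.7056, -5.3300], [0.0000, 6.7150, -0.4332], [0.0000, 0.0000, 0.6350]]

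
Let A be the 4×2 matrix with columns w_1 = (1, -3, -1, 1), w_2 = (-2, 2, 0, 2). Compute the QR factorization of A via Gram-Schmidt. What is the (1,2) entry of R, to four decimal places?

r_{12} = -1.7321

q_1 = w_1/‖w_1‖ = (1, -3, -1, 1)/3.4641 = (0.2887, -0.8660, -0.2887, 0.2887).
r_{12} = q_1·w_2 = -1.7321.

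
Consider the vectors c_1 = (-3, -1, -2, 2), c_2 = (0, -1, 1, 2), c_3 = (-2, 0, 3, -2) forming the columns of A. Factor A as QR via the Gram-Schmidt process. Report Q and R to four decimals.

Q = [[-0.7071, 0.2132, -0.6572], [-0.2357, -0.3553, -0.0680], [-0.4714, 0.5685, 0.6572], [0.4714, 0.7107, -0.3626]], R = [[4.2426, 0.7071, -0.9428], [0.0000, 2.3452, -0.1421], [0.0000, 0.0000, 4.0113]]

c_1 = (-3, -1, -2, 2); ‖c_1‖ = 4.2426, so e_1 = (-0.7071, -0.2357, -0.4714, 0.4714).
e_1·c_2 = (-0.7071)·0 + (-0.2357)·(-1) + (-0.4714)·1 + 0.4714·2 = 0.7071.
u_2 = c_2 − 0.7071·e_1 = (0.5000, -0.8333, 1.3333, 1.6667).
‖u_2‖ = 2.3452, so e_2 = (0.2132, -0.3553, 0.5685, 0.7107).
e_1·c_3 = (-0.7071)·(-2) + (-0.2357)·0 + (-0.4714)·3 + 0.4714·(-2) = -0.9428; e_2·c_3 = 0.2132·(-2) + (-0.3553)·0 + 0.5685·3 + 0.7107·(-2) = -0.1421.
u_3 = c_3 + 0.9428·e_1 + 0.1421·e_2 = (-2.6364, -0.2727, 2.6364, -1.4545).
‖u_3‖ = 4.0113, so e_3 = (-0.6572, -0.0680, 0.6572, -0.3626).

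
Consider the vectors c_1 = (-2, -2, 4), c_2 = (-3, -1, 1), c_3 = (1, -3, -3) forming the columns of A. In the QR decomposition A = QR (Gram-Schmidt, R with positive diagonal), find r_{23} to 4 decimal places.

r_{23} = 0.4472

c_1 = (-2, -2, 4); ‖c_1‖ = 4.8990, so e_1 = (-0.4082, -0.4082, 0.8165).
e_1·c_2 = (-0.4082)·(-3) + (-0.4082)·(-1) + 0.8165·1 = 2.4495.
u_2 = c_2 − 2.4495·e_1 = (-2.0000, 0.0000, -1.0000).
‖u_2‖ = 2.2361, so e_2 = (-0.8944, 0.0000, -0.4472).
r_{23} = e_2·c_3 = 0.4472.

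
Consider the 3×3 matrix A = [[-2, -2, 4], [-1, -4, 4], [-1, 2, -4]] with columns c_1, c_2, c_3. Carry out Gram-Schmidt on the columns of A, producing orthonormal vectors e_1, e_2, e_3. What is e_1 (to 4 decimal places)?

e_1 = c_1/‖c_1‖ = (-2, -1, -1)/2.4495 = (-0.8165, -0.4082, -0.4082).

e_1 = (-0.8165, -0.4082, -0.4082)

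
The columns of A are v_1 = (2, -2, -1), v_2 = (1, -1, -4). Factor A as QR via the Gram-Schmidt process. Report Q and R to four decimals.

v_1 = (2, -2, -1); ‖v_1‖ = 3.0000, so q_1 = (0.6667, -0.6667, -0.3333).
q_1·v_2 = 0.6667·1 + (-0.6667)·(-1) + (-0.3333)·(-4) = 2.6667.
u_2 = v_2 − 2.6667·q_1 = (-0.7778, 0.7778, -3.1111).
‖u_2‖ = 3.2998, so q_2 = (-0.2357, 0.2357, -0.9428).

Q = [[0.6667, -0.2357], [-0.6667, 0.2357], [-0.3333, -0.9428]], R = [[3.0000, 2.6667], [0.0000, 3.2998]]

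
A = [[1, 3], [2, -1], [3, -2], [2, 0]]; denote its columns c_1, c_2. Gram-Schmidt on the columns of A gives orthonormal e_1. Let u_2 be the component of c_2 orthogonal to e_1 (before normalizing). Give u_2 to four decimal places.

u_2 = (3.2778, -0.4444, -1.1667, 0.5556)

c_1 = (1, 2, 3, 2); ‖c_1‖ = 4.2426, so e_1 = (0.2357, 0.4714, 0.7071, 0.4714).
e_1·c_2 = 0.2357·3 + 0.4714·(-1) + 0.7071·(-2) + 0.4714·0 = -1.1785.
u_2 = c_2 + 1.1785·e_1 = (3.2778, -0.4444, -1.1667, 0.5556).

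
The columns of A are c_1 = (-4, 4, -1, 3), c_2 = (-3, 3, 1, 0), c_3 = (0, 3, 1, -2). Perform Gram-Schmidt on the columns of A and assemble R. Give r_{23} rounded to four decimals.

r_{23} = 2.8695

e_1 = c_1/‖c_1‖ = (-4, 4, -1, 3)/6.4807 = (-0.6172, 0.6172, -0.1543, 0.4629).
r_{12} = e_1·c_2 = 3.5490.
u_2 = c_2 − 3.5490·e_1 = (-0.8095, 0.8095, 1.5476, -1.6429).
‖u_2‖ = 2.5308, so e_2 = (-0.3199, 0.3199, 0.6115, -0.6492).
r_{23} = e_2·c_3 = 2.8695.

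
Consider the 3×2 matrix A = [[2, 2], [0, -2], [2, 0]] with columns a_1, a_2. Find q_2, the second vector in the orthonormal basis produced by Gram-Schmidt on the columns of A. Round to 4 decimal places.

a_1 = (2, 0, 2); ‖a_1‖ = 2.8284, so q_1 = (0.7071, 0.0000, 0.7071).
q_1·a_2 = 0.7071·2 + 0.0000·(-2) + 0.7071·0 = 1.4142.
u_2 = a_2 − 1.4142·q_1 = (1.0000, -2.0000, -1.0000).
‖u_2‖ = 2.4495, so q_2 = (0.4082, -0.8165, -0.4082).

q_2 = (0.4082, -0.8165, -0.4082)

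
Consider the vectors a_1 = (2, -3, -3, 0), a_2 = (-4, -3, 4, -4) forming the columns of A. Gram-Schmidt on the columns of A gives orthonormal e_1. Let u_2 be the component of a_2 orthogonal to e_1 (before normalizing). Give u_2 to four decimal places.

a_1 = (2, -3, -3, 0); ‖a_1‖ = 4.6904, so e_1 = (0.4264, -0.6396, -0.6396, 0.0000).
e_1·a_2 = 0.4264·(-4) + (-0.6396)·(-3) + (-0.6396)·4 + 0.0000·(-4) = -2.3452.
u_2 = a_2 + 2.3452·e_1 = (-3.0000, -4.5000, 2.5000, -4.0000).

u_2 = (-3.0000, -4.5000, 2.5000, -4.0000)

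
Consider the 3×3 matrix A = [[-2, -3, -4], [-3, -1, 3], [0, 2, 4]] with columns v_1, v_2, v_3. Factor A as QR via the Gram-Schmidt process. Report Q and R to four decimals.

v_1 = (-2, -3, 0); ‖v_1‖ = 3.6056, so q_1 = (-0.5547, -0.8321, 0.0000).
q_1·v_2 = (-0.5547)·(-3) + (-0.8321)·(-1) + 0.0000·2 = 2.4962.
u_2 = v_2 − 2.4962·q_1 = (-1.6154, 1.0769, 2.0000).
‖u_2‖ = 2.7873, so q_2 = (-0.5795, 0.3864, 0.7175).
q_1·v_3 = (-0.5547)·(-4) + (-0.8321)·3 + 0.0000·4 = -0.2774; q_2·v_3 = (-0.5795)·(-4) + 0.3864·3 + 0.7175·4 = 6.3474.
u_3 = v_3 + 0.2774·q_1 − 6.3474·q_2 = (-0.4752, 0.3168, -0.5545).
‖u_3‖ = 0.7960, so q_3 = (-0.5970, 0.3980, -0.6965).

Q = [[-0.5547, -0.5795, -0.5970], [-0.8321, 0.3864, 0.3980], [0.0000, 0.7175, -0.6965]], R = [[3.6056, 2.4962, -0.2774], [0.0000, 2.7873, 6.3474], [0.0000, 0.0000, 0.7960]]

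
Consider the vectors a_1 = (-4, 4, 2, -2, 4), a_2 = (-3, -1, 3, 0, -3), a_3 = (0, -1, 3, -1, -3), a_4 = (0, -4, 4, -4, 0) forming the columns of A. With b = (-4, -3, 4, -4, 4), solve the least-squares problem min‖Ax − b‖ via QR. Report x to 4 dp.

a_1 = (-4, 4, 2, -2, 4); ‖a_1‖ = 7.4833, so q_1 = (-0.5345, 0.5345, 0.2673, -0.2673, 0.5345).
q_1·a_2 = (-0.5345)·(-3) + 0.5345·(-1) + 0.2673·3 + (-0.2673)·0 + 0.5345·(-3) = 0.2673.
u_2 = a_2 − 0.2673·q_1 = (-2.8571, -1.1429, 2.9286, 0.0714, -3.1429).
‖u_2‖ = 5.2847, so q_2 = (-0.5406, -0.2163, 0.5542, 0.0135, -0.5947).
q_1·a_3 = (-0.5345)·0 + 0.5345·(-1) + 0.2673·3 + (-0.2673)·(-1) + 0.5345·(-3) = -1.0690; q_2·a_3 = (-0.5406)·0 + (-0.2163)·(-1) + 0.5542·3 + 0.0135·(-1) + (-0.5947)·(-3) = 3.6493.
u_3 = a_3 + 1.0690·q_1 − 3.6493·q_2 = (1.4015, 0.3606, 1.2634, -1.3350, -0.2583).
‖u_3‖ = 2.3536, so q_3 = (0.5955, 0.1532, 0.5368, -0.5672, -0.1097).
q_1·a_4 = (-0.5345)·0 + 0.5345·(-4) + 0.2673·4 + (-0.2673)·(-4) + 0.5345·0 = 0.0000; q_2·a_4 = (-0.5406)·0 + (-0.2163)·(-4) + 0.5542·4 + 0.0135·(-4) + (-0.5947)·0 = 3.0276; q_3·a_4 = 0.5955·0 + 0.1532·(-4) + 0.5368·4 + (-0.5672)·(-4) + (-0.1097)·0 = 3.8032.
u_4 = a_4 + 0.0000·q_1 − 3.0276·q_2 − 3.8032·q_3 = (-0.6279, -3.9280, 0.2807, -1.8837, 2.2179).
‖u_4‖ = 4.9365, so q_4 = (-0.1272, -0.7957, 0.0569, -0.3816, 0.4493).
Qᵀb = (4.8107, 2.5951, 1.1355, 6.4467).
Back-substitute: x_4 = 6.4467/4.9365 = 1.3059.
x_3 = (1.1355 − 3.8032·1.3059)/2.3536 = -1.6278.
x_2 = (2.5951 − 3.6493·(-1.6278) − 3.0276·1.3059)/5.2847 = 0.8669.
x_1 = (4.8107 − 0.2673·0.8669 + 1.0690·(-1.6278) + 0.0000·1.3059)/7.4833 = 0.3794.

x = (0.3794, 0.8669, -1.6278, 1.3059)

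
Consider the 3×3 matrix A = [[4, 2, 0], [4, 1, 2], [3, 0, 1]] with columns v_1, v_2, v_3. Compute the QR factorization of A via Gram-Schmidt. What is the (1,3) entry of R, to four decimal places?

r_{13} = 1.7179

v_1 = (4, 4, 3); ‖v_1‖ = 6.4031, so e_1 = (0.6247, 0.6247, 0.4685).
r_{13} = e_1·v_3 = 1.7179.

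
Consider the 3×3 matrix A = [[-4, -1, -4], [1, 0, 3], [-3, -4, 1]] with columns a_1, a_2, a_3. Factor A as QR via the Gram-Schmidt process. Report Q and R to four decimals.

Q = [[-0.7845, 0.5464, 0.2933], [0.1961, -0.2301, 0.9532], [-0.5883, -0.8053, -0.0733]], R = [[5.0990, 3.1379, 3.1379], [0.0000, 2.6747, -3.6813], [0.0000, 0.0000, 1.6131]]

a_1 = (-4, 1, -3); ‖a_1‖ = 5.0990, so e_1 = (-0.7845, 0.1961, -0.5883).
e_1·a_2 = (-0.7845)·(-1) + 0.1961·0 + (-0.5883)·(-4) = 3.1379.
u_2 = a_2 − 3.1379·e_1 = (1.4615, -0.6154, -2.1538).
‖u_2‖ = 2.6747, so e_2 = (0.5464, -0.2301, -0.8053).
e_1·a_3 = (-0.7845)·(-4) + 0.1961·3 + (-0.5883)·1 = 3.1379; e_2·a_3 = 0.5464·(-4) + (-0.2301)·3 + (-0.8053)·1 = -3.6813.
u_3 = a_3 − 3.1379·e_1 + 3.6813·e_2 = (0.4731, 1.5376, -0.1183).
‖u_3‖ = 1.6131, so e_3 = (0.2933, 0.9532, -0.0733).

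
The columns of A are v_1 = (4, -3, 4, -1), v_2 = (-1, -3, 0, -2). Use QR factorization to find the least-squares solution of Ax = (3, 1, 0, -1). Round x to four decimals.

x = (0.3117, -0.4416)

v_1 = (4, -3, 4, -1); ‖v_1‖ = 6.4807, so q_1 = (0.6172, -0.4629, 0.6172, -0.1543).
q_1·v_2 = 0.6172·(-1) + (-0.4629)·(-3) + 0.6172·0 + (-0.1543)·(-2) = 1.0801.
u_2 = v_2 − 1.0801·q_1 = (-1.6667, -2.5000, -0.6667, -1.8333).
‖u_2‖ = 3.5824, so q_2 = (-0.4652, -0.6979, -0.1861, -0.5118).
Qᵀb = (1.5430, -1.5818).
Back-substitute: x_2 = -1.5818/3.5824 = -0.4416.
x_1 = (1.5430 − 1.0801·(-0.4416))/6.4807 = 0.3117.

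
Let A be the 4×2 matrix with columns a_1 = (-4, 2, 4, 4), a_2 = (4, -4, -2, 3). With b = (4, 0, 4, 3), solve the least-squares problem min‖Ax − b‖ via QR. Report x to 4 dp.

a_1 = (-4, 2, 4, 4); ‖a_1‖ = 7.2111, so q_1 = (-0.5547, 0.2774, 0.5547, 0.5547).
q_1·a_2 = (-0.5547)·4 + 0.2774·(-4) + 0.5547·(-2) + 0.5547·3 = -2.7735.
u_2 = a_2 + 2.7735·q_1 = (2.4615, -3.2308, -0.4615, 4.5385).
‖u_2‖ = 6.1080, so q_2 = (0.4030, -0.5289, -0.0756, 0.7430).
Qᵀb = (1.6641, 3.5389).
Back-substitute: x_2 = 3.5389/6.1080 = 0.5794.
x_1 = (1.6641 + 2.7735·0.5794)/7.2111 = 0.4536.

x = (0.4536, 0.5794)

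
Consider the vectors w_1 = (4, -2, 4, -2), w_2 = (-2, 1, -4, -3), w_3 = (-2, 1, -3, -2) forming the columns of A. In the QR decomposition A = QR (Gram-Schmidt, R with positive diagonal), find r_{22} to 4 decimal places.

r_{22} = 4.4721

w_1 = (4, -2, 4, -2); ‖w_1‖ = 6.3246, so q_1 = (0.6325, -0.3162, 0.6325, -0.3162).
q_1·w_2 = 0.6325·(-2) + (-0.3162)·1 + 0.6325·(-4) + (-0.3162)·(-3) = -3.1623.
u_2 = w_2 + 3.1623·q_1 = (0.0000, 0.0000, -2.0000, -4.0000).
r_{22} = ‖u_2‖ = 4.4721.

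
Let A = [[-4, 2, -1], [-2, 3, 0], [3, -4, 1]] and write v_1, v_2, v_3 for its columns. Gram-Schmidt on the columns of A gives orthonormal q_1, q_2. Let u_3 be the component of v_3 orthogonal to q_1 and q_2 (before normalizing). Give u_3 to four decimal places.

v_1 = (-4, -2, 3); ‖v_1‖ = 5.3852, so q_1 = (-0.7428, -0.3714, 0.5571).
q_1·v_2 = (-0.7428)·2 + (-0.3714)·3 + 0.5571·(-4) = -4.8281.
u_2 = v_2 + 4.8281·q_1 = (-1.5862, 1.2069, -1.3103).
‖u_2‖ = 2.3853, so q_2 = (-0.6650, 0.5060, -0.5493).
q_1·v_3 = (-0.7428)·(-1) + (-0.3714)·0 + 0.5571·1 = 1.2999; q_2·v_3 = (-0.6650)·(-1) + 0.5060·0 + (-0.5493)·1 = 0.1157.
u_3 = v_3 − 1.2999·q_1 − 0.1157·q_2 = (0.0424, 0.4242, 0.3394).

u_3 = (0.0424, 0.4242, 0.3394)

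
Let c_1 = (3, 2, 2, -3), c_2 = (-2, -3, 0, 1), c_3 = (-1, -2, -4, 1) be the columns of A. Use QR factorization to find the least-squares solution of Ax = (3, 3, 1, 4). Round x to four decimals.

x = (-1.3840, -1.7335, -0.8323)

c_1 = (3, 2, 2, -3); ‖c_1‖ = 5.0990, so q_1 = (0.5883, 0.3922, 0.3922, -0.5883).
q_1·c_2 = 0.5883·(-2) + 0.3922·(-3) + 0.3922·0 + (-0.5883)·1 = -2.9417.
u_2 = c_2 + 2.9417·q_1 = (-0.2692, -1.8462, 1.1538, -0.7308).
‖u_2‖ = 2.3122, so q_2 = (-0.1164, -0.7984, 0.4990, -0.3161).
q_1·c_3 = 0.5883·(-1) + 0.3922·(-2) + 0.3922·(-4) + (-0.5883)·1 = -3.5301; q_2·c_3 = (-0.1164)·(-1) + (-0.7984)·(-2) + 0.4990·(-4) + (-0.3161)·1 = -0.5988.
u_3 = c_3 + 3.5301·q_1 + 0.5988·q_2 = (1.0072, -1.0935, -2.3165, -1.2662).
‖u_3‖ = 3.0298, so q_3 = (0.3324, -0.3609, -0.7646, -0.4179).
Qᵀb = (0.9806, -3.5098, -2.5217).
Back-substitute: x_3 = -2.5217/3.0298 = -0.8323.
x_2 = (-3.5098 + 0.5988·(-0.8323))/2.3122 = -1.7335.
x_1 = (0.9806 + 2.9417·(-1.7335) + 3.5301·(-0.8323))/5.0990 = -1.3840.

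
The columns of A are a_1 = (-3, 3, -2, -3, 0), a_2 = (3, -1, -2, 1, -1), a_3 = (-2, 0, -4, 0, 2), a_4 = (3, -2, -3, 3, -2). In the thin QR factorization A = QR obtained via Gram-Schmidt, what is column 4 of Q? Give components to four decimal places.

q_4 = (-0.4789, -0.0069, -0.1026, 0.5404, -0.6841)

a_1 = (-3, 3, -2, -3, 0); ‖a_1‖ = 5.5678, so q_1 = (-0.5388, 0.5388, -0.3592, -0.5388, 0.0000).
q_1·a_2 = (-0.5388)·3 + 0.5388·(-1) + (-0.3592)·(-2) + (-0.5388)·1 + 0.0000·(-1) = -1.9757.
u_2 = a_2 + 1.9757·q_1 = (1.9355, 0.0645, -2.7097, -0.0645, -1.0000).
‖u_2‖ = 3.4780, so q_2 = (0.5565, 0.0185, -0.7791, -0.0185, -0.2875).
q_1·a_3 = (-0.5388)·(-2) + 0.5388·0 + (-0.3592)·(-4) + (-0.5388)·0 + 0.0000·2 = 2.5145; q_2·a_3 = 0.5565·(-2) + 0.0185·0 + (-0.7791)·(-4) + (-0.0185)·0 + (-0.2875)·2 = 1.4283.
u_3 = a_3 − 2.5145·q_1 − 1.4283·q_2 = (-1.4400, -1.3813, -1.9840, 1.3813, 2.4107).
‖u_3‖ = 3.9544, so q_3 = (-0.3642, -0.3493, -0.5017, 0.3493, 0.6096).
q_1·a_4 = (-0.5388)·3 + 0.5388·(-2) + (-0.3592)·(-3) + (-0.5388)·3 + 0.0000·(-2) = -3.2329; q_2·a_4 = 0.5565·3 + 0.0185·(-2) + (-0.7791)·(-3) + (-0.0185)·3 + (-0.2875)·(-2) = 4.4890; q_3·a_4 = (-0.3642)·3 + (-0.3493)·(-2) + (-0.5017)·(-3) + 0.3493·3 + 0.6096·(-2) = 0.9400.
u_4 = a_4 + 3.2329·q_1 − 4.4890·q_2 − 0.9400·q_3 = (-0.8977, -0.0130, -0.1924, 1.0130, -1.2824).
‖u_4‖ = 1.8745, so q_4 = (-0.4789, -0.0069, -0.1026, 0.5404, -0.6841).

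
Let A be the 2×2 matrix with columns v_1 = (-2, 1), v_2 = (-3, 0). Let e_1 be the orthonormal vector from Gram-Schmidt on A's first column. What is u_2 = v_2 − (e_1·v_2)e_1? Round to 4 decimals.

u_2 = (-0.6000, -1.2000)

e_1 = v_1/‖v_1‖ = (-2, 1)/2.2361 = (-0.8944, 0.4472).
r_{12} = e_1·v_2 = 2.6833.
u_2 = v_2 − 2.6833·e_1 = (-0.6000, -1.2000).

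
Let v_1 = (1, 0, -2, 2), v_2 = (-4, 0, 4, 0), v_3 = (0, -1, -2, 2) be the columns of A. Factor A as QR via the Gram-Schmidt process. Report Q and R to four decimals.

e_1 = v_1/‖v_1‖ = (1, 0, -2, 2)/3.0000 = (0.3333, 0.0000, -0.6667, 0.6667).
r_{12} = e_1·v_2 = -4.0000.
u_2 = v_2 + 4.0000·e_1 = (-2.6667, 0.0000, 1.3333, 2.6667).
‖u_2‖ = 4.0000, so e_2 = (-0.6667, 0.0000, 0.3333, 0.6667).
r_{13} = e_1·v_3 = 2.6667; r_{23} = e_2·v_3 = 0.6667.
u_3 = v_3 − 2.6667·e_1 − 0.6667·e_2 = (-0.4444, -1.0000, -0.4444, -0.2222).
‖u_3‖ = 1.2019, so e_3 = (-0.3698, -0.8321, -0.3698, -0.1849).

Q = [[0.3333, -0.6667, -0.3698], [0.0000, 0.0000, -0.8321], [-0.6667, 0.3333, -0.3698], [0.6667, 0.6667, -0.1849]], R = [[3.0000, -4.0000, 2.6667], [0.0000, 4.0000, 0.6667], [0.0000, 0.0000, 1.2019]]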